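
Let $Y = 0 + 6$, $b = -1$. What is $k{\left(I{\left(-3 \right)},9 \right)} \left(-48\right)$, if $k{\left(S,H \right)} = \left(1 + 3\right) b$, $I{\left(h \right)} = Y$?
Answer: $192$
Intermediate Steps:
$Y = 6$
$I{\left(h \right)} = 6$
$k{\left(S,H \right)} = -4$ ($k{\left(S,H \right)} = \left(1 + 3\right) \left(-1\right) = 4 \left(-1\right) = -4$)
$k{\left(I{\left(-3 \right)},9 \right)} \left(-48\right) = \left(-4\right) \left(-48\right) = 192$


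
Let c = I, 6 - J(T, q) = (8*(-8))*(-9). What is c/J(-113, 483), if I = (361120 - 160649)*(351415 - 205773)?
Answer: -14598498691/285 ≈ -5.1223e+7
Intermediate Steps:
J(T, q) = -570 (J(T, q) = 6 - 8*(-8)*(-9) = 6 - (-64)*(-9) = 6 - 1*576 = 6 - 576 = -570)
I = 29196997382 (I = 200471*145642 = 29196997382)
c = 29196997382
c/J(-113, 483) = 29196997382/(-570) = 29196997382*(-1/570) = -14598498691/285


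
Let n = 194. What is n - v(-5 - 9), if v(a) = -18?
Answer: 212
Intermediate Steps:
n - v(-5 - 9) = 194 - 1*(-18) = 194 + 18 = 212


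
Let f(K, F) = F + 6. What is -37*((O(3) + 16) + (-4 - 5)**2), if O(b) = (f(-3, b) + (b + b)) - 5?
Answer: -3959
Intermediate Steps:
f(K, F) = 6 + F
O(b) = 1 + 3*b (O(b) = ((6 + b) + (b + b)) - 5 = ((6 + b) + 2*b) - 5 = (6 + 3*b) - 5 = 1 + 3*b)
-37*((O(3) + 16) + (-4 - 5)**2) = -37*(((1 + 3*3) + 16) + (-4 - 5)**2) = -37*(((1 + 9) + 16) + (-9)**2) = -37*((10 + 16) + 81) = -37*(26 + 81) = -37*107 = -3959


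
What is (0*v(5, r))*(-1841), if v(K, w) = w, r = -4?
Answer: 0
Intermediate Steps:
(0*v(5, r))*(-1841) = (0*(-4))*(-1841) = 0*(-1841) = 0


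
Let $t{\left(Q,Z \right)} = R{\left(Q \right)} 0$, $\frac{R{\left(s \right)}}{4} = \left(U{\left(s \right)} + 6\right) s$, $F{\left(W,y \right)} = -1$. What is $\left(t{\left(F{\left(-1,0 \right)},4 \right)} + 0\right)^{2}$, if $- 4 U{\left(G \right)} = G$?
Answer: $0$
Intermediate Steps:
$U{\left(G \right)} = - \frac{G}{4}$
$R{\left(s \right)} = 4 s \left(6 - \frac{s}{4}\right)$ ($R{\left(s \right)} = 4 \left(- \frac{s}{4} + 6\right) s = 4 \left(6 - \frac{s}{4}\right) s = 4 s \left(6 - \frac{s}{4}\right)$)
$t{\left(Q,Z \right)} = 0$ ($t{\left(Q,Z \right)} = Q \left(24 - Q\right) 0 = 0$)
$\left(t{\left(F{\left(-1,0 \right)},4 \right)} + 0\right)^{2} = \left(0 + 0\right)^{2} = 0^{2} = 0$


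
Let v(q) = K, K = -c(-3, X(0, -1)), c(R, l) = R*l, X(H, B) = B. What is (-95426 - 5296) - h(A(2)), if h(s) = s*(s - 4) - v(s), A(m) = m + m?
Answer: -100725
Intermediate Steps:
A(m) = 2*m
K = -3 (K = -(-3)*(-1) = -1*3 = -3)
v(q) = -3
h(s) = 3 + s*(-4 + s) (h(s) = s*(s - 4) - 1*(-3) = s*(-4 + s) + 3 = 3 + s*(-4 + s))
(-95426 - 5296) - h(A(2)) = (-95426 - 5296) - (3 + (2*2)² - 8*2) = -100722 - (3 + 4² - 4*4) = -100722 - (3 + 16 - 16) = -100722 - 1*3 = -100722 - 3 = -100725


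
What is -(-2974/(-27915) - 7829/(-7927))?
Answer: -242121433/221282205 ≈ -1.0942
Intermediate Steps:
-(-2974/(-27915) - 7829/(-7927)) = -(-2974*(-1/27915) - 7829*(-1/7927)) = -(2974/27915 + 7829/7927) = -1*242121433/221282205 = -242121433/221282205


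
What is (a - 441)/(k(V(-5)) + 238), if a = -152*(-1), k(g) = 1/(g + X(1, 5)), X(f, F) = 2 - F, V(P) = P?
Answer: -2312/1903 ≈ -1.2149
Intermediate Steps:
k(g) = 1/(-3 + g) (k(g) = 1/(g + (2 - 1*5)) = 1/(g + (2 - 5)) = 1/(g - 3) = 1/(-3 + g))
a = 152
(a - 441)/(k(V(-5)) + 238) = (152 - 441)/(1/(-3 - 5) + 238) = -289/(1/(-8) + 238) = -289/(-⅛ + 238) = -289/1903/8 = -289*8/1903 = -2312/1903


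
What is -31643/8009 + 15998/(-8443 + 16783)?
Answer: -67887319/33397530 ≈ -2.0327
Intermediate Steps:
-31643/8009 + 15998/(-8443 + 16783) = -31643*1/8009 + 15998/8340 = -31643/8009 + 15998*(1/8340) = -31643/8009 + 7999/4170 = -67887319/33397530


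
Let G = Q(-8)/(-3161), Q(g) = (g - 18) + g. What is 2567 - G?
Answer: 8114253/3161 ≈ 2567.0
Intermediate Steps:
Q(g) = -18 + 2*g (Q(g) = (-18 + g) + g = -18 + 2*g)
G = 34/3161 (G = (-18 + 2*(-8))/(-3161) = (-18 - 16)*(-1/3161) = -34*(-1/3161) = 34/3161 ≈ 0.010756)
2567 - G = 2567 - 1*34/3161 = 2567 - 34/3161 = 8114253/3161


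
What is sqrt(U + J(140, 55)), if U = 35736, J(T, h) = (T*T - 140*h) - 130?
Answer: sqrt(47506) ≈ 217.96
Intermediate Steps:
J(T, h) = -130 + T**2 - 140*h (J(T, h) = (T**2 - 140*h) - 130 = -130 + T**2 - 140*h)
sqrt(U + J(140, 55)) = sqrt(35736 + (-130 + 140**2 - 140*55)) = sqrt(35736 + (-130 + 19600 - 7700)) = sqrt(35736 + 11770) = sqrt(47506)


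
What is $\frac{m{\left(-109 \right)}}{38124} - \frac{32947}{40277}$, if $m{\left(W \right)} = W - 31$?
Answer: $- \frac{315427552}{383880087} \approx -0.82168$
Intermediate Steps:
$m{\left(W \right)} = -31 + W$ ($m{\left(W \right)} = W - 31 = -31 + W$)
$\frac{m{\left(-109 \right)}}{38124} - \frac{32947}{40277} = \frac{-31 - 109}{38124} - \frac{32947}{40277} = \left(-140\right) \frac{1}{38124} - \frac{32947}{40277} = - \frac{35}{9531} - \frac{32947}{40277} = - \frac{315427552}{383880087}$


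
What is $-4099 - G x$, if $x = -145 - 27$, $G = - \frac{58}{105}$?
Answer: $- \frac{440371}{105} \approx -4194.0$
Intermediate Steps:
$G = - \frac{58}{105}$ ($G = \left(-58\right) \frac{1}{105} = - \frac{58}{105} \approx -0.55238$)
$x = -172$
$-4099 - G x = -4099 - \left(- \frac{58}{105}\right) \left(-172\right) = -4099 - \frac{9976}{105} = - \frac{440371}{105}$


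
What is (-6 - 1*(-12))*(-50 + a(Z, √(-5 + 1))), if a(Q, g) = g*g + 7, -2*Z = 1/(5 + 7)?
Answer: -282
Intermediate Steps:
Z = -1/24 (Z = -1/(2*(5 + 7)) = -½/12 = -½*1/12 = -1/24 ≈ -0.041667)
a(Q, g) = 7 + g² (a(Q, g) = g² + 7 = 7 + g²)
(-6 - 1*(-12))*(-50 + a(Z, √(-5 + 1))) = (-6 - 1*(-12))*(-50 + (7 + (√(-5 + 1))²)) = (-6 + 12)*(-50 + (7 + (√(-4))²)) = 6*(-50 + (7 + (2*I)²)) = 6*(-50 + (7 - 4)) = 6*(-50 + 3) = 6*(-47) = -282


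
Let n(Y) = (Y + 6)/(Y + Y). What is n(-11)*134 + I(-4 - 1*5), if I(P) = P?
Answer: 236/11 ≈ 21.455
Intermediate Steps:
n(Y) = (6 + Y)/(2*Y) (n(Y) = (6 + Y)/((2*Y)) = (6 + Y)*(1/(2*Y)) = (6 + Y)/(2*Y))
n(-11)*134 + I(-4 - 1*5) = ((½)*(6 - 11)/(-11))*134 + (-4 - 1*5) = ((½)*(-1/11)*(-5))*134 + (-4 - 5) = (5/22)*134 - 9 = 335/11 - 9 = 236/11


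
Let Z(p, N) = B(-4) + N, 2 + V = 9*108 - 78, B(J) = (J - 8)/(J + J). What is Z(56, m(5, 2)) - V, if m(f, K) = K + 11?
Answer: -1755/2 ≈ -877.50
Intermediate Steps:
m(f, K) = 11 + K
B(J) = (-8 + J)/(2*J) (B(J) = (-8 + J)/((2*J)) = (-8 + J)*(1/(2*J)) = (-8 + J)/(2*J))
V = 892 (V = -2 + (9*108 - 78) = -2 + (972 - 78) = -2 + 894 = 892)
Z(p, N) = 3/2 + N (Z(p, N) = (½)*(-8 - 4)/(-4) + N = (½)*(-¼)*(-12) + N = 3/2 + N)
Z(56, m(5, 2)) - V = (3/2 + (11 + 2)) - 1*892 = (3/2 + 13) - 892 = 29/2 - 892 = -1755/2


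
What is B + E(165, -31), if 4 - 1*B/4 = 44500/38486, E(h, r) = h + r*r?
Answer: 21886506/19243 ≈ 1137.4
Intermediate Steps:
E(h, r) = h + r²
B = 218888/19243 (B = 16 - 178000/38486 = 16 - 4*22250/19243 = 16 - 89000/19243 = 218888/19243 ≈ 11.375)
B + E(165, -31) = 218888/19243 + (165 + (-31)²) = 218888/19243 + (165 + 961) = 218888/19243 + 1126 = 21886506/19243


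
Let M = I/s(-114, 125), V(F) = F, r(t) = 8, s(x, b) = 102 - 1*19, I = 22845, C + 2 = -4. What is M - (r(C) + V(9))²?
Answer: -1142/83 ≈ -13.759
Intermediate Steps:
C = -6 (C = -2 - 4 = -6)
s(x, b) = 83 (s(x, b) = 102 - 19 = 83)
M = 22845/83 ≈ 275.24
M - (r(C) + V(9))² = 22845/83 - (8 + 9)² = 22845/83 - 1*17² = 22845/83 - 1*289 = 22845/83 - 289 = -1142/83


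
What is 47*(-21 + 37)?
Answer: 752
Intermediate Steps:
47*(-21 + 37) = 47*16 = 752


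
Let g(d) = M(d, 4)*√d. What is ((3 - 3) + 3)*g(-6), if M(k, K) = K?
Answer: 12*I*√6 ≈ 29.394*I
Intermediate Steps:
g(d) = 4*√d
((3 - 3) + 3)*g(-6) = ((3 - 3) + 3)*(4*√(-6)) = (0 + 3)*(4*(I*√6)) = 3*(4*I*√6) = 12*I*√6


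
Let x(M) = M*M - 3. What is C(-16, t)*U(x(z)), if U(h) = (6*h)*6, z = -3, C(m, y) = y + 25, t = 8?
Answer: 7128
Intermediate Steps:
C(m, y) = 25 + y
x(M) = -3 + M**2 (x(M) = M**2 - 3 = -3 + M**2)
U(h) = 36*h
C(-16, t)*U(x(z)) = (25 + 8)*(36*(-3 + (-3)**2)) = 33*(36*(-3 + 9)) = 33*(36*6) = 33*216 = 7128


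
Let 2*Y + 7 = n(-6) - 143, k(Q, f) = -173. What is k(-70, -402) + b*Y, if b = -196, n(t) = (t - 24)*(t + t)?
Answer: -20753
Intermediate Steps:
n(t) = 2*t*(-24 + t) (n(t) = (-24 + t)*(2*t) = 2*t*(-24 + t))
Y = 105 (Y = -7/2 + (2*(-6)*(-24 - 6) - 143)/2 = -7/2 + (2*(-6)*(-30) - 143)/2 = -7/2 + (360 - 143)/2 = -7/2 + (½)*217 = -7/2 + 217/2 = 105)
k(-70, -402) + b*Y = -173 - 196*105 = -173 - 20580 = -20753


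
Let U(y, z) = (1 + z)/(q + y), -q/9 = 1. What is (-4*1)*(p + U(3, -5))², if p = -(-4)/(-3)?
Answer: -16/9 ≈ -1.7778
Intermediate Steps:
q = -9 (q = -9*1 = -9)
U(y, z) = (1 + z)/(-9 + y)
p = -4/3 (p = -(-4)*(-1)/3 = -1*4/3 = -4/3 ≈ -1.3333)
(-4*1)*(p + U(3, -5))² = (-4*1)*(-4/3 + (1 - 5)/(-9 + 3))² = -4*(-4/3 - 4/(-6))² = -4*(-4/3 - ⅙*(-4))² = -4*(-4/3 + ⅔)² = -4*(-⅔)² = -4*4/9 = -16/9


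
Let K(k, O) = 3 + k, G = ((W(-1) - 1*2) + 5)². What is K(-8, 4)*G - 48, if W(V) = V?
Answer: -68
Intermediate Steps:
G = 4 (G = ((-1 - 1*2) + 5)² = ((-1 - 2) + 5)² = (-3 + 5)² = 2² = 4)
K(-8, 4)*G - 48 = (3 - 8)*4 - 48 = -5*4 - 48 = -20 - 48 = -68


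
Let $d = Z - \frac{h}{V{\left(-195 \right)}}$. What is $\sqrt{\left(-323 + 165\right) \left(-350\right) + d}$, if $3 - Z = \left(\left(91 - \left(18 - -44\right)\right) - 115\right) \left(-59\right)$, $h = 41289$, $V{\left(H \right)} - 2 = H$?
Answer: $\frac{\sqrt{1878948798}}{193} \approx 224.59$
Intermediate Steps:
$V{\left(H \right)} = 2 + H$
$Z = -5071$ ($Z = 3 - \left(\left(91 - \left(18 - -44\right)\right) - 115\right) \left(-59\right) = 3 - \left(\left(91 - \left(18 + 44\right)\right) - 115\right) \left(-59\right) = 3 - \left(\left(91 - 62\right) - 115\right) \left(-59\right) = 3 - \left(29 - 115\right) \left(-59\right) = 3 - \left(-86\right) \left(-59\right) = 3 - 5074 = -5071$)
$d = - \frac{937414}{193}$ ($d = -5071 - \frac{41289}{2 - 195} = -5071 - \frac{41289}{-193} = -5071 - 41289 \left(- \frac{1}{193}\right) = -5071 - - \frac{41289}{193} = -5071 + \frac{41289}{193} = - \frac{937414}{193} \approx -4857.1$)
$\sqrt{\left(-323 + 165\right) \left(-350\right) + d} = \sqrt{\left(-323 + 165\right) \left(-350\right) - \frac{937414}{193}} = \sqrt{\left(-158\right) \left(-350\right) - \frac{937414}{193}} = \sqrt{55300 - \frac{937414}{193}} = \sqrt{\frac{9735486}{193}} = \frac{\sqrt{1878948798}}{193}$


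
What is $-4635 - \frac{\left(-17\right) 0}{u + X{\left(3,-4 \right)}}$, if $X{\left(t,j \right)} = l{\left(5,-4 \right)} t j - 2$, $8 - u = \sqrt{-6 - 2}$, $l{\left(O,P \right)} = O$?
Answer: $-4635$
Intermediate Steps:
$u = 8 - 2 i \sqrt{2}$ ($u = 8 - \sqrt{-6 - 2} = 8 - \sqrt{-8} = 8 - 2 i \sqrt{2} \approx 8.0 - 2.8284 i$)
$X{\left(t,j \right)} = -2 + 5 j t$ ($X{\left(t,j \right)} = 5 t j - 2 = 5 j t - 2 = -2 + 5 j t$)
$-4635 - \frac{\left(-17\right) 0}{u + X{\left(3,-4 \right)}} = -4635 - \frac{\left(-17\right) 0}{\left(8 - 2 i \sqrt{2}\right) + \left(-2 + 5 \left(-4\right) 3\right)} = -4635 - \frac{0}{\left(8 - 2 i \sqrt{2}\right) - 62} = -4635 - \frac{0}{-54 - 2 i \sqrt{2}} = -4635 - 0 = -4635 + 0 = -4635$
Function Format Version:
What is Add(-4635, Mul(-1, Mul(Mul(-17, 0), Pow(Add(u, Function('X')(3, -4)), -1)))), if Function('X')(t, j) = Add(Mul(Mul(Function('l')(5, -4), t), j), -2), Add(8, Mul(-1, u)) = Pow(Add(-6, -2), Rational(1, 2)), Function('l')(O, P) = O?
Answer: -4635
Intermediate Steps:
u = Add(8, Mul(-2, I, Pow(2, Rational(1, 2)))) (u = Add(8, Mul(-1, Pow(Add(-6, -2), Rational(1, 2)))) = Add(8, Mul(-1, Pow(-8, Rational(1, 2)))) = Add(8, Mul(-1, Mul(2, I, Pow(2, Rational(1, 2))))) = Add(8, Mul(-2, I, Pow(2, Rational(1, 2)))) ≈ Add(8.0000, Mul(-2.8284, I)))
Function('X')(t, j) = Add(-2, Mul(5, j, t)) (Function('X')(t, j) = Add(Mul(Mul(5, t), j), -2) = Add(Mul(5, j, t), -2) = Add(-2, Mul(5, j, t)))
Add(-4635, Mul(-1, Mul(Mul(-17, 0), Pow(Add(u, Function('X')(3, -4)), -1)))) = Add(-4635, Mul(-1, Mul(Mul(-17, 0), Pow(Add(Add(8, Mul(-2, I, Pow(2, Rational(1, 2)))), Add(-2, Mul(5, -4, 3))), -1)))) = Add(-4635, Mul(-1, Mul(0, Pow(Add(Add(8, Mul(-2, I, Pow(2, Rational(1, 2)))), Add(-2, -60)), -1)))) = Add(-4635, Mul(-1, Mul(0, Pow(Add(Add(8, Mul(-2, I, Pow(2, Rational(1, 2)))), -62), -1)))) = Add(-4635, Mul(-1, Mul(0, Pow(Add(-54, Mul(-2, I, Pow(2, Rational(1, 2)))), -1)))) = Add(-4635, Mul(-1, 0)) = Add(-4635, 0) = -4635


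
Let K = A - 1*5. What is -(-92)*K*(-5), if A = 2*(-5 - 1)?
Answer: 7820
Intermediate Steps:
A = -12 (A = 2*(-6) = -12)
K = -17 (K = -12 - 1*5 = -12 - 5 = -17)
-(-92)*K*(-5) = -(-92)*(-17)*(-5) = -23*68*(-5) = -1564*(-5) = 7820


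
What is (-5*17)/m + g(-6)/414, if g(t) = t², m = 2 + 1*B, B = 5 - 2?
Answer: -389/23 ≈ -16.913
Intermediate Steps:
B = 3
m = 5 (m = 2 + 1*3 = 2 + 3 = 5)
(-5*17)/m + g(-6)/414 = -5*17/5 + (-6)²/414 = -85*⅕ + 36*(1/414) = -17 + 2/23 = -389/23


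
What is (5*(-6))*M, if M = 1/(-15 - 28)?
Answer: 30/43 ≈ 0.69767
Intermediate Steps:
M = -1/43 (M = 1/(-43) = -1/43 ≈ -0.023256)
(5*(-6))*M = (5*(-6))*(-1/43) = -30*(-1/43) = 30/43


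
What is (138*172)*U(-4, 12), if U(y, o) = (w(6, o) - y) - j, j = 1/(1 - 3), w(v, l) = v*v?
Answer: 961308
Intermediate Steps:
w(v, l) = v²
j = -½ (j = 1/(-2) = -½ ≈ -0.50000)
U(y, o) = 73/2 - y (U(y, o) = (6² - y) - 1*(-½) = (36 - y) + ½ = 73/2 - y)
(138*172)*U(-4, 12) = (138*172)*(73/2 - 1*(-4)) = 23736*(73/2 + 4) = 23736*(81/2) = 961308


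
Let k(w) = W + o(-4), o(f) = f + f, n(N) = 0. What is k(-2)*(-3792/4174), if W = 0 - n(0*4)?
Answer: 15168/2087 ≈ 7.2678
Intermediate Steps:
o(f) = 2*f
W = 0 (W = 0 - 1*0 = 0 + 0 = 0)
k(w) = -8 (k(w) = 0 + 2*(-4) = 0 - 8 = -8)
k(-2)*(-3792/4174) = -(-30336)/4174 = -8*(-1896/2087) = 15168/2087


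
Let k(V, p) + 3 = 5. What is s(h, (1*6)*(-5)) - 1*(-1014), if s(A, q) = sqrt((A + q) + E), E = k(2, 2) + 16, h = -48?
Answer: 1014 + 2*I*sqrt(15) ≈ 1014.0 + 7.746*I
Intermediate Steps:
k(V, p) = 2 (k(V, p) = -3 + 5 = 2)
E = 18 (E = 2 + 16 = 18)
s(A, q) = sqrt(18 + A + q) (s(A, q) = sqrt((A + q) + 18) = sqrt(18 + A + q))
s(h, (1*6)*(-5)) - 1*(-1014) = sqrt(18 - 48 + (1*6)*(-5)) - 1*(-1014) = sqrt(18 - 48 + 6*(-5)) + 1014 = sqrt(18 - 48 - 30) + 1014 = sqrt(-60) + 1014 = 2*I*sqrt(15) + 1014 = 1014 + 2*I*sqrt(15)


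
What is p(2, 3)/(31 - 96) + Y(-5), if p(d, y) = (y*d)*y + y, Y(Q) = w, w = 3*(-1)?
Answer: -216/65 ≈ -3.3231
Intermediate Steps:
w = -3
Y(Q) = -3
p(d, y) = y + d*y² (p(d, y) = (d*y)*y + y = d*y² + y = y + d*y²)
p(2, 3)/(31 - 96) + Y(-5) = (3*(1 + 2*3))/(31 - 96) - 3 = (3*(1 + 6))/(-65) - 3 = -3*7/65 - 3 = -1/65*21 - 3 = -21/65 - 3 = -216/65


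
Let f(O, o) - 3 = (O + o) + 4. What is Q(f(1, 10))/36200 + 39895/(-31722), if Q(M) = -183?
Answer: -725002063/574168200 ≈ -1.2627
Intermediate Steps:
f(O, o) = 7 + O + o (f(O, o) = 3 + ((O + o) + 4) = 3 + (4 + O + o) = 7 + O + o)
Q(f(1, 10))/36200 + 39895/(-31722) = -183/36200 + 39895/(-31722) = -183*1/36200 + 39895*(-1/31722) = -183/36200 - 39895/31722 = -725002063/574168200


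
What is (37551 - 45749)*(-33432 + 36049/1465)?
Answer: 401225130538/1465 ≈ 2.7387e+8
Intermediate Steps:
(37551 - 45749)*(-33432 + 36049/1465) = -8198*(-33432 + 36049*(1/1465)) = -8198*(-33432 + 36049/1465) = -8198*(-48941831/1465) = 401225130538/1465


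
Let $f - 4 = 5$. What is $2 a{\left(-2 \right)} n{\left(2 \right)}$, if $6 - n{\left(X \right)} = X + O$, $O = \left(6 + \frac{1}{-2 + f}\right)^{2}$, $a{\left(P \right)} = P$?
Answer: $\frac{6612}{49} \approx 134.94$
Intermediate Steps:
$f = 9$ ($f = 4 + 5 = 9$)
$O = \frac{1849}{49}$ ($O = \left(6 + \frac{1}{-2 + 9}\right)^{2} = \left(6 + \frac{1}{7}\right)^{2} = \left(\frac{43}{7}\right)^{2} = \frac{1849}{49} \approx 37.735$)
$n{\left(X \right)} = - \frac{1555}{49} - X$ ($n{\left(X \right)} = 6 - \left(X + \frac{1849}{49}\right) = 6 - \left(\frac{1849}{49} + X\right) = - \frac{1555}{49} - X$)
$2 a{\left(-2 \right)} n{\left(2 \right)} = 2 \left(-2\right) \left(- \frac{1555}{49} - 2\right) = - 4 \left(- \frac{1555}{49} - 2\right) = \left(-4\right) \left(- \frac{1653}{49}\right) = \frac{6612}{49}$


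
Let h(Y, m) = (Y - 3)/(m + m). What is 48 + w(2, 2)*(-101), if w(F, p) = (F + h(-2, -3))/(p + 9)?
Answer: 1451/66 ≈ 21.985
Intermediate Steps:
h(Y, m) = (-3 + Y)/(2*m) (h(Y, m) = (-3 + Y)/((2*m)) = (-3 + Y)*(1/(2*m)) = (-3 + Y)/(2*m))
w(F, p) = (⅚ + F)/(9 + p) (w(F, p) = (F + (½)*(-3 - 2)/(-3))/(p + 9) = (F + (½)*(-⅓)*(-5))/(9 + p) = (F + ⅚)/(9 + p) = (⅚ + F)/(9 + p))
48 + w(2, 2)*(-101) = 48 + ((⅚ + 2)/(9 + 2))*(-101) = 48 + ((17/6)/11)*(-101) = 48 + ((1/11)*(17/6))*(-101) = 48 + (17/66)*(-101) = 48 - 1717/66 = 1451/66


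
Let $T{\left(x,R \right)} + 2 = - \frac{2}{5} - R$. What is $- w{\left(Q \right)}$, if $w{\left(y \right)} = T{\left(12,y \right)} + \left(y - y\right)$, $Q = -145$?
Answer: $- \frac{713}{5} \approx -142.6$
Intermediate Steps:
$T{\left(x,R \right)} = - \frac{12}{5} - R$ ($T{\left(x,R \right)} = -2 - \left(\frac{2}{5} + R\right) = - \frac{12}{5} - R$)
$w{\left(y \right)} = - \frac{12}{5} - y$ ($w{\left(y \right)} = \left(- \frac{12}{5} - y\right) + \left(y - y\right) = \left(- \frac{12}{5} - y\right) + 0 = - \frac{12}{5} - y$)
$- w{\left(Q \right)} = - (- \frac{12}{5} - -145) = - (- \frac{12}{5} + 145) = \left(-1\right) \frac{713}{5} = - \frac{713}{5}$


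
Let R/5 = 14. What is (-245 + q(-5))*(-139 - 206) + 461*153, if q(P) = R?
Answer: 130908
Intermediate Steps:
R = 70 (R = 5*14 = 70)
q(P) = 70
(-245 + q(-5))*(-139 - 206) + 461*153 = (-245 + 70)*(-139 - 206) + 461*153 = -175*(-345) + 70533 = 60375 + 70533 = 130908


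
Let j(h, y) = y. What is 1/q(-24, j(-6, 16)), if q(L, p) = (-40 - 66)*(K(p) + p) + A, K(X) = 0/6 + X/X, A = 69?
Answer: -1/1733 ≈ -0.00057703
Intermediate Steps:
K(X) = 1 (K(X) = 0*(⅙) + 1 = 0 + 1 = 1)
q(L, p) = -37 - 106*p (q(L, p) = (-40 - 66)*(1 + p) + 69 = -106*(1 + p) + 69 = (-106 - 106*p) + 69 = -37 - 106*p)
1/q(-24, j(-6, 16)) = 1/(-37 - 106*16) = 1/(-37 - 1696) = 1/(-1733) = -1/1733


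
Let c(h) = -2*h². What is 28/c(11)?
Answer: -14/121 ≈ -0.11570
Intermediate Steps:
28/c(11) = 28/((-2*11²)) = 28/((-2*121)) = 28/(-242) = 28*(-1/242) = -14/121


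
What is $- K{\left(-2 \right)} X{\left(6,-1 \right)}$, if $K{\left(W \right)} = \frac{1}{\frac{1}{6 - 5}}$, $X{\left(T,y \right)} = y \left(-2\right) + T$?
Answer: $-8$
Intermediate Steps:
$X{\left(T,y \right)} = T - 2 y$ ($X{\left(T,y \right)} = - 2 y + T = T - 2 y$)
$K{\left(W \right)} = 1$ ($K{\left(W \right)} = \frac{1}{1^{-1}} = 1^{-1} = 1$)
$- K{\left(-2 \right)} X{\left(6,-1 \right)} = \left(-1\right) 1 \left(6 - -2\right) = - (6 + 2) = \left(-1\right) 8 = -8$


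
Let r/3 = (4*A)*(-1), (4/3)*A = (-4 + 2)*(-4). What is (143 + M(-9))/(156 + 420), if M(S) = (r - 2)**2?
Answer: 1873/192 ≈ 9.7552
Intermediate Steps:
A = 6 (A = 3*((-4 + 2)*(-4))/4 = 3*(-2*(-4))/4 = (3/4)*8 = 6)
r = -72 (r = 3*((4*6)*(-1)) = 3*(24*(-1)) = 3*(-24) = -72)
M(S) = 5476 (M(S) = (-72 - 2)**2 = (-74)**2 = 5476)
(143 + M(-9))/(156 + 420) = (143 + 5476)/(156 + 420) = 5619/576 = 5619*(1/576) = 1873/192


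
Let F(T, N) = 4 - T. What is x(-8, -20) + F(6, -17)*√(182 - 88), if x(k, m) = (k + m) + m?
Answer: -48 - 2*√94 ≈ -67.391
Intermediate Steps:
x(k, m) = k + 2*m
x(-8, -20) + F(6, -17)*√(182 - 88) = (-8 + 2*(-20)) + (4 - 1*6)*√(182 - 88) = (-8 - 40) + (4 - 6)*√94 = -48 - 2*√94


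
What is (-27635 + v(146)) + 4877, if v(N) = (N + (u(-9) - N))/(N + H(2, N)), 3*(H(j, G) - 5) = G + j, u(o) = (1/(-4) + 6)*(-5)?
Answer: -54710577/2404 ≈ -22758.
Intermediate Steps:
u(o) = -115/4 (u(o) = (-¼ + 6)*(-5) = (23/4)*(-5) = -115/4)
H(j, G) = 5 + G/3 + j/3 (H(j, G) = 5 + (G + j)/3 = 5 + (G/3 + j/3) = 5 + G/3 + j/3)
v(N) = -115/(4*(17/3 + 4*N/3)) (v(N) = (N + (-115/4 - N))/(N + (5 + N/3 + (⅓)*2)) = -115/(4*(N + (5 + N/3 + ⅔))) = -115/(4*(N + (17/3 + N/3))) = -115/(4*(17/3 + 4*N/3)))
(-27635 + v(146)) + 4877 = (-27635 - 345/(68 + 16*146)) + 4877 = (-27635 - 345/(68 + 2336)) + 4877 = (-27635 - 345/2404) + 4877 = -66434885/2404 + 4877 = -54710577/2404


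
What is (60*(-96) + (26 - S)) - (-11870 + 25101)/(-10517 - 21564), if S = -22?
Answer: -183233441/32081 ≈ -5711.6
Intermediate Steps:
(60*(-96) + (26 - S)) - (-11870 + 25101)/(-10517 - 21564) = (60*(-96) + (26 - 1*(-22))) - (-11870 + 25101)/(-10517 - 21564) = (-5760 + (26 + 22)) - 13231/(-32081) = (-5760 + 48) - 13231*(-1)/32081 = -5712 - 1*(-13231/32081) = -5712 + 13231/32081 = -183233441/32081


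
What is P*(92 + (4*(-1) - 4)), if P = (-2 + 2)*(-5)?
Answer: 0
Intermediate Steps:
P = 0 (P = 0*(-5) = 0)
P*(92 + (4*(-1) - 4)) = 0*(92 + (4*(-1) - 4)) = 0*(92 + (-4 - 4)) = 0*(92 - 8) = 0*84 = 0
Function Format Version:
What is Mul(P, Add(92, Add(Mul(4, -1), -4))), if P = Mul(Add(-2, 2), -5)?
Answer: 0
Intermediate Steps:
P = 0 (P = Mul(0, -5) = 0)
Mul(P, Add(92, Add(Mul(4, -1), -4))) = Mul(0, Add(92, Add(Mul(4, -1), -4))) = Mul(0, Add(92, Add(-4, -4))) = Mul(0, Add(92, -8)) = Mul(0, 84) = 0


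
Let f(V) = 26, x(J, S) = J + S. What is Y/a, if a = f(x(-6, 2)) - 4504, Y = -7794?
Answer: 3897/2239 ≈ 1.7405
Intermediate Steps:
a = -4478 (a = 26 - 4504 = -4478)
Y/a = -7794/(-4478) = -7794*(-1/4478) = 3897/2239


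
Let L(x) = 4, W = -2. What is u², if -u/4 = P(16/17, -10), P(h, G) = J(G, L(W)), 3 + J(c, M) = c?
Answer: 2704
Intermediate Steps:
J(c, M) = -3 + c
P(h, G) = -3 + G
u = 52 (u = -4*(-3 - 10) = -4*(-13) = 52)
u² = 52² = 2704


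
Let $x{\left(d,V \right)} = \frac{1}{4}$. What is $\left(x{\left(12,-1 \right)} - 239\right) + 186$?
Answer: $- \frac{211}{4} \approx -52.75$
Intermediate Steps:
$x{\left(d,V \right)} = \frac{1}{4}$
$\left(x{\left(12,-1 \right)} - 239\right) + 186 = \left(\frac{1}{4} - 239\right) + 186 = - \frac{955}{4} + 186 = - \frac{211}{4}$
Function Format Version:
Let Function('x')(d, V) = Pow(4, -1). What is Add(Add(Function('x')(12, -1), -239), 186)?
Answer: Rational(-211, 4) ≈ -52.750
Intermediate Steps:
Function('x')(d, V) = Rational(1, 4)
Add(Add(Function('x')(12, -1), -239), 186) = Add(Add(Rational(1, 4), -239), 186) = Add(Rational(-955, 4), 186) = Rational(-211, 4)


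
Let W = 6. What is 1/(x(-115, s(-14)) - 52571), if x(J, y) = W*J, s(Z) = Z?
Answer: -1/53261 ≈ -1.8775e-5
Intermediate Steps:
x(J, y) = 6*J
1/(x(-115, s(-14)) - 52571) = 1/(6*(-115) - 52571) = 1/(-690 - 52571) = 1/(-53261) = -1/53261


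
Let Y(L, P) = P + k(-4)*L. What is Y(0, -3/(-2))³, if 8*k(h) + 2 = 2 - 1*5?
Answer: 27/8 ≈ 3.3750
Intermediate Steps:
k(h) = -5/8 (k(h) = -¼ + (2 - 1*5)/8 = -¼ + (2 - 5)/8 = -¼ + (⅛)*(-3) = -¼ - 3/8 = -5/8)
Y(L, P) = P - 5*L/8
Y(0, -3/(-2))³ = (-3/(-2) - 5/8*0)³ = (-3*(-½) + 0)³ = (3/2 + 0)³ = (3/2)³ = 27/8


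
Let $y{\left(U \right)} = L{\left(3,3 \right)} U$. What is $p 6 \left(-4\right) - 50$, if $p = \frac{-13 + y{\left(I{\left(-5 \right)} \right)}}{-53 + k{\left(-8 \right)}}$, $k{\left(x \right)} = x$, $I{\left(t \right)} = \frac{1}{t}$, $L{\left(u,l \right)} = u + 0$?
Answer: $- \frac{16882}{305} \approx -55.351$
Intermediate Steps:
$L{\left(u,l \right)} = u$
$y{\left(U \right)} = 3 U$
$p = \frac{68}{305}$ ($p = \frac{-13 + \frac{3}{-5}}{-53 - 8} = \frac{-13 + 3 \left(- \frac{1}{5}\right)}{-61} = \left(-13 - \frac{3}{5}\right) \left(- \frac{1}{61}\right) = \left(- \frac{68}{5}\right) \left(- \frac{1}{61}\right) = \frac{68}{305} \approx 0.22295$)
$p 6 \left(-4\right) - 50 = \frac{68 \cdot 6 \left(-4\right)}{305} - 50 = \frac{68}{305} \left(-24\right) - 50 = - \frac{1632}{305} - 50 = - \frac{16882}{305}$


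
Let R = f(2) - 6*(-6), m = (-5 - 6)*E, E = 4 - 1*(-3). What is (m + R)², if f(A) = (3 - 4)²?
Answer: 1600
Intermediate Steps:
f(A) = 1 (f(A) = (-1)² = 1)
E = 7 (E = 4 + 3 = 7)
m = -77 (m = (-5 - 6)*7 = -11*7 = -77)
R = 37 (R = 1 - 6*(-6) = 1 + 36 = 37)
(m + R)² = (-77 + 37)² = (-40)² = 1600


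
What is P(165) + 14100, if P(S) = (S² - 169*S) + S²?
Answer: 40665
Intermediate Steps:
P(S) = -169*S + 2*S²
P(165) + 14100 = 165*(-169 + 2*165) + 14100 = 165*(-169 + 330) + 14100 = 165*161 + 14100 = 26565 + 14100 = 40665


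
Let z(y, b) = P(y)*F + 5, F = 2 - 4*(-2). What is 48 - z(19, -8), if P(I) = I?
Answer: -147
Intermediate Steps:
F = 10 (F = 2 + 8 = 10)
z(y, b) = 5 + 10*y (z(y, b) = y*10 + 5 = 10*y + 5 = 5 + 10*y)
48 - z(19, -8) = 48 - (5 + 10*19) = 48 - (5 + 190) = 48 - 1*195 = 48 - 195 = -147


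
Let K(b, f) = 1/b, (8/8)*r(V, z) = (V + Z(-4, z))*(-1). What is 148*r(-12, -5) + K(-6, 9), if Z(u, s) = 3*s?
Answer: 23975/6 ≈ 3995.8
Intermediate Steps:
r(V, z) = -V - 3*z (r(V, z) = (V + 3*z)*(-1) = -V - 3*z)
148*r(-12, -5) + K(-6, 9) = 148*(-1*(-12) - 3*(-5)) + 1/(-6) = 148*(12 + 15) - ⅙ = 148*27 - ⅙ = 3996 - ⅙ = 23975/6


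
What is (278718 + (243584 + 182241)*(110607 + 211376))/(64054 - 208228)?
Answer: -137108689693/144174 ≈ -9.5099e+5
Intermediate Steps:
(278718 + (243584 + 182241)*(110607 + 211376))/(64054 - 208228) = (278718 + 425825*321983)/(-144174) = (278718 + 137108410975)*(-1/144174) = 137108689693*(-1/144174) = -137108689693/144174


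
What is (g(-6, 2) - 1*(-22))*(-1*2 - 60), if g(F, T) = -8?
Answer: -868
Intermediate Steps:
(g(-6, 2) - 1*(-22))*(-1*2 - 60) = (-8 - 1*(-22))*(-1*2 - 60) = (-8 + 22)*(-2 - 60) = 14*(-62) = -868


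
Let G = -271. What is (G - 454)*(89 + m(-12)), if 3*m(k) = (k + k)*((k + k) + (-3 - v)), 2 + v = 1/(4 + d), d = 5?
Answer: -1891525/9 ≈ -2.1017e+5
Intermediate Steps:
v = -17/9 (v = -2 + 1/(4 + 5) = -2 + 1/9 = -17/9 ≈ -1.8889)
m(k) = 2*k*(-10/9 + 2*k)/3 (m(k) = ((k + k)*((k + k) + (-3 - 1*(-17/9))))/3 = ((2*k)*(2*k + (-3 + 17/9)))/3 = ((2*k)*(2*k - 10/9))/3 = ((2*k)*(-10/9 + 2*k))/3 = (2*k*(-10/9 + 2*k))/3 = 2*k*(-10/9 + 2*k)/3)
(G - 454)*(89 + m(-12)) = (-271 - 454)*(89 + (4/27)*(-12)*(-5 + 9*(-12))) = -725*(89 + (4/27)*(-12)*(-5 - 108)) = -725*(89 + (4/27)*(-12)*(-113)) = -725*(89 + 1808/9) = -725*2609/9 = -1891525/9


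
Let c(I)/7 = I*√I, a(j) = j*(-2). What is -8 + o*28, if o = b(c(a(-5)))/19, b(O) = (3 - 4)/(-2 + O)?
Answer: -1861862/232731 - 490*√10/232731 ≈ -8.0067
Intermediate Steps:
a(j) = -2*j
c(I) = 7*I^(3/2) (c(I) = 7*(I*√I) = 7*I^(3/2))
b(O) = -1/(-2 + O)
o = -1/(19*(-2 + 70*√10)) (o = -1/(-2 + 7*(-2*(-5))^(3/2))/19 = -1/(-2 + 7*10^(3/2))*(1/19) = -1/(-2 + 7*(10*√10))*(1/19) = -1/(-2 + 70*√10)*(1/19) = -1/(19*(-2 + 70*√10)) ≈ -0.00023993)
-8 + o*28 = -8 + (-1/465462 - 35*√10/465462)*28 = -8 + (-14/232731 - 490*√10/232731) = -1861862/232731 - 490*√10/232731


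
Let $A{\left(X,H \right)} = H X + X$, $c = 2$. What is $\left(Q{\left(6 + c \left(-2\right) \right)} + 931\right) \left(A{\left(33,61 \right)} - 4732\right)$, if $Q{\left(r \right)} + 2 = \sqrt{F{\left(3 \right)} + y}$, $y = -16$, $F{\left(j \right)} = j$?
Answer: $-2495294 - 2686 i \sqrt{13} \approx -2.4953 \cdot 10^{6} - 9684.5 i$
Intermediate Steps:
$A{\left(X,H \right)} = X + H X$
$Q{\left(r \right)} = -2 + i \sqrt{13}$ ($Q{\left(r \right)} = -2 + \sqrt{3 - 16} = -2 + \sqrt{-13} = -2 + i \sqrt{13}$)
$\left(Q{\left(6 + c \left(-2\right) \right)} + 931\right) \left(A{\left(33,61 \right)} - 4732\right) = \left(\left(-2 + i \sqrt{13}\right) + 931\right) \left(33 \left(1 + 61\right) - 4732\right) = \left(929 + i \sqrt{13}\right) \left(33 \cdot 62 - 4732\right) = \left(929 + i \sqrt{13}\right) \left(2046 - 4732\right) = \left(929 + i \sqrt{13}\right) \left(-2686\right) = -2495294 - 2686 i \sqrt{13}$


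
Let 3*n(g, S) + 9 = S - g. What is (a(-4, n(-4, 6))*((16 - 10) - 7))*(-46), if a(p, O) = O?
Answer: 46/3 ≈ 15.333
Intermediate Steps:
n(g, S) = -3 - g/3 + S/3 (n(g, S) = -3 + (S - g)/3 = -3 + (-g/3 + S/3) = -3 - g/3 + S/3)
(a(-4, n(-4, 6))*((16 - 10) - 7))*(-46) = ((-3 - ⅓*(-4) + (⅓)*6)*((16 - 10) - 7))*(-46) = ((-3 + 4/3 + 2)*(6 - 7))*(-46) = ((⅓)*(-1))*(-46) = -⅓*(-46) = 46/3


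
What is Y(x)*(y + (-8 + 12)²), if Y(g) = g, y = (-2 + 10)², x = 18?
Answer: 1440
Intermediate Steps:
y = 64 (y = 8² = 64)
Y(x)*(y + (-8 + 12)²) = 18*(64 + (-8 + 12)²) = 18*(64 + 4²) = 18*(64 + 16) = 18*80 = 1440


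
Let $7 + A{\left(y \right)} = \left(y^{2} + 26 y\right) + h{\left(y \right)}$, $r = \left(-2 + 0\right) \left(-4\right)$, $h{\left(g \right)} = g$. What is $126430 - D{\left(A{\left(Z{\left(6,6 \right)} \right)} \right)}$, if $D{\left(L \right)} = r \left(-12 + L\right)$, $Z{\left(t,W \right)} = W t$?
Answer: $108438$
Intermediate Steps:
$r = 8$ ($r = \left(-2\right) \left(-4\right) = 8$)
$A{\left(y \right)} = -7 + y^{2} + 27 y$ ($A{\left(y \right)} = -7 + \left(\left(y^{2} + 26 y\right) + y\right) = -7 + \left(y^{2} + 27 y\right) = -7 + y^{2} + 27 y$)
$D{\left(L \right)} = -96 + 8 L$ ($D{\left(L \right)} = 8 \left(-12 + L\right) = -96 + 8 L$)
$126430 - D{\left(A{\left(Z{\left(6,6 \right)} \right)} \right)} = 126430 - \left(-96 + 8 \left(-7 + \left(6 \cdot 6\right)^{2} + 27 \cdot 6 \cdot 6\right)\right) = 126430 - \left(-96 + 8 \left(-7 + 36^{2} + 27 \cdot 36\right)\right) = 126430 - \left(-96 + 8 \left(-7 + 1296 + 972\right)\right) = 126430 - \left(-96 + 8 \cdot 2261\right) = 126430 - \left(-96 + 18088\right) = 126430 - 17992 = 108438$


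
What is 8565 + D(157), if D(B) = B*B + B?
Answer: 33371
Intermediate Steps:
D(B) = B + B**2 (D(B) = B**2 + B = B + B**2)
8565 + D(157) = 8565 + 157*(1 + 157) = 8565 + 157*158 = 8565 + 24806 = 33371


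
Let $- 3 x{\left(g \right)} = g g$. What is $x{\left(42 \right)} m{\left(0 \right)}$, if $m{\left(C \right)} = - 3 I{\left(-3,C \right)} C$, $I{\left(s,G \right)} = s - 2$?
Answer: $0$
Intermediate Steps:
$I{\left(s,G \right)} = -2 + s$ ($I{\left(s,G \right)} = s - 2 = -2 + s$)
$x{\left(g \right)} = - \frac{g^{2}}{3}$ ($x{\left(g \right)} = - \frac{g g}{3} = - \frac{g^{2}}{3}$)
$m{\left(C \right)} = 15 C$ ($m{\left(C \right)} = - 3 \left(-2 - 3\right) C = \left(-3\right) \left(-5\right) C = 15 C$)
$x{\left(42 \right)} m{\left(0 \right)} = - \frac{42^{2}}{3} \cdot 15 \cdot 0 = \left(- \frac{1}{3}\right) 1764 \cdot 0 = \left(-588\right) 0 = 0$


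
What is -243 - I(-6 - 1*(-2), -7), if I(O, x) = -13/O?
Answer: -985/4 ≈ -246.25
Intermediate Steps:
-243 - I(-6 - 1*(-2), -7) = -243 - (-13)/(-6 - 1*(-2)) = -243 - (-13)/(-6 + 2) = -243 - (-13)/(-4) = -243 - (-13)*(-1)/4 = -243 - 1*13/4 = -243 - 13/4 = -985/4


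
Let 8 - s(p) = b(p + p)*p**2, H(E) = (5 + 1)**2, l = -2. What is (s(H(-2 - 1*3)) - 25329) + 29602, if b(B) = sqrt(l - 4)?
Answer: 4281 - 1296*I*sqrt(6) ≈ 4281.0 - 3174.5*I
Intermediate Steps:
H(E) = 36 (H(E) = 6**2 = 36)
b(B) = I*sqrt(6) (b(B) = sqrt(-2 - 4) = sqrt(-6) = I*sqrt(6))
s(p) = 8 - I*sqrt(6)*p**2
(s(H(-2 - 1*3)) - 25329) + 29602 = ((8 - 1*I*sqrt(6)*36**2) - 25329) + 29602 = ((8 - 1*I*sqrt(6)*1296) - 25329) + 29602 = ((8 - 1296*I*sqrt(6)) - 25329) + 29602 = (-25321 - 1296*I*sqrt(6)) + 29602 = 4281 - 1296*I*sqrt(6)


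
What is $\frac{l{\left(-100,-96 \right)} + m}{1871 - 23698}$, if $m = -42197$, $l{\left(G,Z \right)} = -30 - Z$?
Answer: $\frac{42131}{21827} \approx 1.9302$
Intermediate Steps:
$\frac{l{\left(-100,-96 \right)} + m}{1871 - 23698} = \frac{\left(-30 - -96\right) - 42197}{1871 - 23698} = \frac{\left(-30 + 96\right) - 42197}{-21827} = \left(66 - 42197\right) \left(- \frac{1}{21827}\right) = \left(-42131\right) \left(- \frac{1}{21827}\right) = \frac{42131}{21827}$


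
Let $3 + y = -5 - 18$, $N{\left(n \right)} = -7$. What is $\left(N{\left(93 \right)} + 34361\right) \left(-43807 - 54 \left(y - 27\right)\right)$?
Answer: $-1406624530$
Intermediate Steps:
$y = -26$ ($y = -3 - 23 = -26$)
$\left(N{\left(93 \right)} + 34361\right) \left(-43807 - 54 \left(y - 27\right)\right) = \left(-7 + 34361\right) \left(-43807 - 54 \left(-26 - 27\right)\right) = 34354 \left(-43807 - -2862\right) = 34354 \left(-43807 + 2862\right) = 34354 \left(-40945\right) = -1406624530$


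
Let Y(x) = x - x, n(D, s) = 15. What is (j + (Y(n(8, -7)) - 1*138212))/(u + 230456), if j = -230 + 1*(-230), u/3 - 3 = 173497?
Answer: -34668/187739 ≈ -0.18466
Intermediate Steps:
u = 520500 (u = 9 + 3*173497 = 9 + 520491 = 520500)
Y(x) = 0
j = -460 (j = -230 - 230 = -460)
(j + (Y(n(8, -7)) - 1*138212))/(u + 230456) = (-460 + (0 - 1*138212))/(520500 + 230456) = (-460 + (0 - 138212))/750956 = (-460 - 138212)*(1/750956) = -138672*1/750956 = -34668/187739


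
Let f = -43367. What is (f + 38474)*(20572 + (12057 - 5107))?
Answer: -134665146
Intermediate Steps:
(f + 38474)*(20572 + (12057 - 5107)) = (-43367 + 38474)*(20572 + (12057 - 5107)) = -4893*(20572 + 6950) = -4893*27522 = -134665146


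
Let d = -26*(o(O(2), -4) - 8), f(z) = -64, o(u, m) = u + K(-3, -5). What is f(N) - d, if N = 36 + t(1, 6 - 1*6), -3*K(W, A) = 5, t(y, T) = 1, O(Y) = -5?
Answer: -1336/3 ≈ -445.33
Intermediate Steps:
K(W, A) = -5/3 (K(W, A) = -⅓*5 = -5/3)
o(u, m) = -5/3 + u (o(u, m) = u - 5/3 = -5/3 + u)
N = 37 (N = 36 + 1 = 37)
d = 1144/3 (d = -26*((-5/3 - 5) - 8) = -26*(-20/3 - 8) = -26*(-44/3) = 1144/3 ≈ 381.33)
f(N) - d = -64 - 1*1144/3 = -64 - 1144/3 = -1336/3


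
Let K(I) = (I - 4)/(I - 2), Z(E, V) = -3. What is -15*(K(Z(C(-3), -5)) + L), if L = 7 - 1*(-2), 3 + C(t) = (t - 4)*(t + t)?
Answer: -156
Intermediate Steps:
C(t) = -3 + 2*t*(-4 + t) (C(t) = -3 + (t - 4)*(t + t) = -3 + (-4 + t)*(2*t) = -3 + 2*t*(-4 + t))
K(I) = (-4 + I)/(-2 + I)
L = 9 (L = 7 + 2 = 9)
-15*(K(Z(C(-3), -5)) + L) = -15*((-4 - 3)/(-2 - 3) + 9) = -15*(-7/(-5) + 9) = -15*(-⅕*(-7) + 9) = -15*(7/5 + 9) = -15*52/5 = -156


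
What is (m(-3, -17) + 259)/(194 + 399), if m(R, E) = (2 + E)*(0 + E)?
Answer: 514/593 ≈ 0.86678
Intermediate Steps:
m(R, E) = E*(2 + E) (m(R, E) = (2 + E)*E = E*(2 + E))
(m(-3, -17) + 259)/(194 + 399) = (-17*(2 - 17) + 259)/(194 + 399) = (-17*(-15) + 259)/593 = (255 + 259)*(1/593) = 514*(1/593) = 514/593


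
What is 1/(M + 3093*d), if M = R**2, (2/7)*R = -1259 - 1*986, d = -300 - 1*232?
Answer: 4/240379321 ≈ 1.6640e-8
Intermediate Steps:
d = -532 (d = -300 - 232 = -532)
R = -15715/2 (R = 7*(-1259 - 1*986)/2 = 7*(-1259 - 986)/2 = (7/2)*(-2245) = -15715/2 ≈ -7857.5)
M = 246961225/4 (M = (-15715/2)**2 = 246961225/4 ≈ 6.1740e+7)
1/(M + 3093*d) = 1/(246961225/4 + 3093*(-532)) = 1/(246961225/4 - 1645476) = 1/(240379321/4) = 4/240379321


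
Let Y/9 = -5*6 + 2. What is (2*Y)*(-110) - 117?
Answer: 55323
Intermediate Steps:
Y = -252 (Y = 9*(-5*6 + 2) = 9*(-30 + 2) = 9*(-28) = -252)
(2*Y)*(-110) - 117 = (2*(-252))*(-110) - 117 = -504*(-110) - 117 = 55440 - 117 = 55323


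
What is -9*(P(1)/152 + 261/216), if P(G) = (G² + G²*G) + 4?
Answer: -1707/152 ≈ -11.230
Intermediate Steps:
P(G) = 4 + G² + G³ (P(G) = (G² + G³) + 4 = 4 + G² + G³)
-9*(P(1)/152 + 261/216) = -9*((4 + 1² + 1³)/152 + 261/216) = -9*((4 + 1 + 1)*(1/152) + 261*(1/216)) = -9*(6*(1/152) + 29/24) = -9*(3/76 + 29/24) = -9*569/456 = -1707/152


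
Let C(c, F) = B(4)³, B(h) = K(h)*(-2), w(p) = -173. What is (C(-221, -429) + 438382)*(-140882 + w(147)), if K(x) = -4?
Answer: -61908193170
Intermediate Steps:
B(h) = 8 (B(h) = -4*(-2) = 8)
C(c, F) = 512 (C(c, F) = 8³ = 512)
(C(-221, -429) + 438382)*(-140882 + w(147)) = (512 + 438382)*(-140882 - 173) = 438894*(-141055) = -61908193170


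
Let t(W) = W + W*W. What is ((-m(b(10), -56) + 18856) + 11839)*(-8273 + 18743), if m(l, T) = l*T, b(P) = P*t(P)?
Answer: 966328650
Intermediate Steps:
t(W) = W + W²
b(P) = P²*(1 + P) (b(P) = P*(P*(1 + P)) = P²*(1 + P))
m(l, T) = T*l
((-m(b(10), -56) + 18856) + 11839)*(-8273 + 18743) = ((-(-56)*10²*(1 + 10) + 18856) + 11839)*(-8273 + 18743) = ((-(-56)*100*11 + 18856) + 11839)*10470 = ((-(-56)*1100 + 18856) + 11839)*10470 = ((-1*(-61600) + 18856) + 11839)*10470 = ((61600 + 18856) + 11839)*10470 = (80456 + 11839)*10470 = 92295*10470 = 966328650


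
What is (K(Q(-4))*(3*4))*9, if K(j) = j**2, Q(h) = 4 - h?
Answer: 6912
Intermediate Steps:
(K(Q(-4))*(3*4))*9 = ((4 - 1*(-4))**2*(3*4))*9 = ((4 + 4)**2*12)*9 = (8**2*12)*9 = (64*12)*9 = 768*9 = 6912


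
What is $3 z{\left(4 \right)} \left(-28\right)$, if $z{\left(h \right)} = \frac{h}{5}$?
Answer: $- \frac{336}{5} \approx -67.2$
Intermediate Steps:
$z{\left(h \right)} = \frac{h}{5}$ ($z{\left(h \right)} = h \frac{1}{5} = \frac{h}{5}$)
$3 z{\left(4 \right)} \left(-28\right) = 3 \cdot \frac{1}{5} \cdot 4 \left(-28\right) = 3 \cdot \frac{4}{5} \left(-28\right) = \frac{12}{5} \left(-28\right) = - \frac{336}{5}$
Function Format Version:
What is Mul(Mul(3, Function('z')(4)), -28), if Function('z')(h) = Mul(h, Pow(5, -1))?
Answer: Rational(-336, 5) ≈ -67.200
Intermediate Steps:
Function('z')(h) = Mul(Rational(1, 5), h) (Function('z')(h) = Mul(h, Rational(1, 5)) = Mul(Rational(1, 5), h))
Mul(Mul(3, Function('z')(4)), -28) = Mul(Mul(3, Mul(Rational(1, 5), 4)), -28) = Mul(Mul(3, Rational(4, 5)), -28) = Mul(Rational(12, 5), -28) = Rational(-336, 5)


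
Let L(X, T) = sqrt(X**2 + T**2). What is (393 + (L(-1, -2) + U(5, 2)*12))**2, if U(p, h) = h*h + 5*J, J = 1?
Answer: (501 + sqrt(5))**2 ≈ 2.5325e+5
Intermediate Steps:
U(p, h) = 5 + h**2 (U(p, h) = h*h + 5*1 = h**2 + 5 = 5 + h**2)
L(X, T) = sqrt(T**2 + X**2)
(393 + (L(-1, -2) + U(5, 2)*12))**2 = (393 + (sqrt((-2)**2 + (-1)**2) + (5 + 2**2)*12))**2 = (393 + (sqrt(4 + 1) + (5 + 4)*12))**2 = (393 + (sqrt(5) + 9*12))**2 = (393 + (sqrt(5) + 108))**2 = (393 + (108 + sqrt(5)))**2 = (501 + sqrt(5))**2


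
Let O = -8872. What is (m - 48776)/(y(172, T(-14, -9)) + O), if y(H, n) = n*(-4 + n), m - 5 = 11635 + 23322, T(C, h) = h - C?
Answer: 13814/8867 ≈ 1.5579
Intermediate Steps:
m = 34962 (m = 5 + (11635 + 23322) = 5 + 34957 = 34962)
(m - 48776)/(y(172, T(-14, -9)) + O) = (34962 - 48776)/((-9 - 1*(-14))*(-4 + (-9 - 1*(-14))) - 8872) = -13814/((-9 + 14)*(-4 + (-9 + 14)) - 8872) = -13814/(5*(-4 + 5) - 8872) = -13814/(5*1 - 8872) = -13814/(5 - 8872) = -13814/(-8867) = -13814*(-1/8867) = 13814/8867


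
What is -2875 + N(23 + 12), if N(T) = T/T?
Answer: -2874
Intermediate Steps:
N(T) = 1
-2875 + N(23 + 12) = -2875 + 1 = -2874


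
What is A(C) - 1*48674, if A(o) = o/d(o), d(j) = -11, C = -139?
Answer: -535275/11 ≈ -48661.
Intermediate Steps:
A(o) = -o/11 (A(o) = o/(-11) = o*(-1/11) = -o/11)
A(C) - 1*48674 = -1/11*(-139) - 1*48674 = 139/11 - 48674 = -535275/11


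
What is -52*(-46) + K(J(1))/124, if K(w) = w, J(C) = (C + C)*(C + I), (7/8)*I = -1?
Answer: 1038127/434 ≈ 2392.0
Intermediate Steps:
I = -8/7 (I = (8/7)*(-1) = -8/7 ≈ -1.1429)
J(C) = 2*C*(-8/7 + C) (J(C) = (C + C)*(C - 8/7) = (2*C)*(-8/7 + C) = 2*C*(-8/7 + C))
-52*(-46) + K(J(1))/124 = -52*(-46) + ((2/7)*1*(-8 + 7*1))/124 = 2392 + ((2/7)*1*(-8 + 7))*(1/124) = 2392 + ((2/7)*1*(-1))*(1/124) = 2392 - 2/7*1/124 = 2392 - 1/434 = 1038127/434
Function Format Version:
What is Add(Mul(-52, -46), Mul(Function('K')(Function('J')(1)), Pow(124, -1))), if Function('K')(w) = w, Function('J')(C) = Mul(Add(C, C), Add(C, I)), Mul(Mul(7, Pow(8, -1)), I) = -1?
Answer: Rational(1038127, 434) ≈ 2392.0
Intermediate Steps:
I = Rational(-8, 7) (I = Mul(Rational(8, 7), -1) = Rational(-8, 7) ≈ -1.1429)
Function('J')(C) = Mul(2, C, Add(Rational(-8, 7), C)) (Function('J')(C) = Mul(Add(C, C), Add(C, Rational(-8, 7))) = Mul(Mul(2, C), Add(Rational(-8, 7), C)) = Mul(2, C, Add(Rational(-8, 7), C)))
Add(Mul(-52, -46), Mul(Function('K')(Function('J')(1)), Pow(124, -1))) = Add(Mul(-52, -46), Mul(Mul(Rational(2, 7), 1, Add(-8, Mul(7, 1))), Pow(124, -1))) = Add(2392, Mul(Mul(Rational(2, 7), 1, Add(-8, 7)), Rational(1, 124))) = Add(2392, Mul(Mul(Rational(2, 7), 1, -1), Rational(1, 124))) = Add(2392, Mul(Rational(-2, 7), Rational(1, 124))) = Add(2392, Rational(-1, 434)) = Rational(1038127, 434)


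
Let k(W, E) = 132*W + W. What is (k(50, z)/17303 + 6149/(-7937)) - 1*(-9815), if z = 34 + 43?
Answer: 1347878721368/137333911 ≈ 9814.6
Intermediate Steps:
z = 77
k(W, E) = 133*W
(k(50, z)/17303 + 6149/(-7937)) - 1*(-9815) = ((133*50)/17303 + 6149/(-7937)) - 1*(-9815) = (6650*(1/17303) + 6149*(-1/7937)) + 9815 = (6650/17303 - 6149/7937) + 9815 = -53615097/137333911 + 9815 = 1347878721368/137333911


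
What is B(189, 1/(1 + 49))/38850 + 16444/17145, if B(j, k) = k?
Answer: 2129499143/2220277500 ≈ 0.95911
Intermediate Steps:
B(189, 1/(1 + 49))/38850 + 16444/17145 = 1/((1 + 49)*38850) + 16444/17145 = (1/38850)/50 + 16444*(1/17145) = (1/50)*(1/38850) + 16444/17145 = 1/1942500 + 16444/17145 = 2129499143/2220277500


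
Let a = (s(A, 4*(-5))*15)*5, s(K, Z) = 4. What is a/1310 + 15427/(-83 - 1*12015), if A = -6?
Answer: -1657997/1584838 ≈ -1.0462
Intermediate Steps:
a = 300 (a = (4*15)*5 = 60*5 = 300)
a/1310 + 15427/(-83 - 1*12015) = 300/1310 + 15427/(-83 - 1*12015) = 300*(1/1310) + 15427/(-83 - 12015) = 30/131 + 15427/(-12098) = 30/131 + 15427*(-1/12098) = 30/131 - 15427/12098 = -1657997/1584838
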